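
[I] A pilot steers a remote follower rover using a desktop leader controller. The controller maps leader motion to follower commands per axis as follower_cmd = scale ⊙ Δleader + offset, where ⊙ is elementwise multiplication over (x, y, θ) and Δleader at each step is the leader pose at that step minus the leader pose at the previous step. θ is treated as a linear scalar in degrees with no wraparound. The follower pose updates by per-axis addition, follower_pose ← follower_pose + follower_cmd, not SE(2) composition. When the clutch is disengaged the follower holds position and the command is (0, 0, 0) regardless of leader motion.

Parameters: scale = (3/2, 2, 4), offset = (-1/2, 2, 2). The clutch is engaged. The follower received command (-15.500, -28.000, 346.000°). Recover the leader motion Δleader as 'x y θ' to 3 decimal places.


-10.000 -15.000 86.000

axis x: (-15.500 − -1/2) / (3/2) = -10.000
axis y: (-28.000 − 2) / (2) = -15.000
axis θ: (346.000 − 2) / (4) = 86.000


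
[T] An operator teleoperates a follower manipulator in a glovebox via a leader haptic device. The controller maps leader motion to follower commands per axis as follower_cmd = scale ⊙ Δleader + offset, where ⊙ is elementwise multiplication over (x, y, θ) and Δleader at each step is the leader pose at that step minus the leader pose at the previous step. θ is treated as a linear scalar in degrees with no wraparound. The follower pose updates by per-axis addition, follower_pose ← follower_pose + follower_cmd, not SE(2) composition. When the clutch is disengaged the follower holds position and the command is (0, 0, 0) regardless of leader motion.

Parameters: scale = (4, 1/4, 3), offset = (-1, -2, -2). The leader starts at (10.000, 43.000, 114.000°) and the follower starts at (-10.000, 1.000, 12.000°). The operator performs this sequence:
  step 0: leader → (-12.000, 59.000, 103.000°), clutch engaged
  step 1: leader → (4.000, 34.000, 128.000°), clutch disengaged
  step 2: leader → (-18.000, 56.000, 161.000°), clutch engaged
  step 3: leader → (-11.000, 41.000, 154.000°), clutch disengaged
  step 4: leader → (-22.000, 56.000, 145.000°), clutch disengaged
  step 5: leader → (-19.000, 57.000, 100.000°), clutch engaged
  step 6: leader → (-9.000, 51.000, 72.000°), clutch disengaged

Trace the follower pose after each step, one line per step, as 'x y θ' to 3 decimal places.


step 0: Δleader=(-22.000, 16.000, -11.000°), engaged; cmd=(-89.000, 2.000, -35.000°) → follower=(-99.000, 3.000, -23.000°)
step 1: Δleader=(16.000, -25.000, 25.000°), disengaged; cmd=(0,0,0) → follower holds at (-99.000, 3.000, -23.000°)
step 2: Δleader=(-22.000, 22.000, 33.000°), engaged; cmd=(-89.000, 3.500, 97.000°) → follower=(-188.000, 6.500, 74.000°)
step 3: Δleader=(7.000, -15.000, -7.000°), disengaged; cmd=(0,0,0) → follower holds at (-188.000, 6.500, 74.000°)
step 4: Δleader=(-11.000, 15.000, -9.000°), disengaged; cmd=(0,0,0) → follower holds at (-188.000, 6.500, 74.000°)
step 5: Δleader=(3.000, 1.000, -45.000°), engaged; cmd=(11.000, -1.750, -137.000°) → follower=(-177.000, 4.750, -63.000°)
step 6: Δleader=(10.000, -6.000, -28.000°), disengaged; cmd=(0,0,0) → follower holds at (-177.000, 4.750, -63.000°)

-99.000 3.000 -23.000
-99.000 3.000 -23.000
-188.000 6.500 74.000
-188.000 6.500 74.000
-188.000 6.500 74.000
-177.000 4.750 -63.000
-177.000 4.750 -63.000


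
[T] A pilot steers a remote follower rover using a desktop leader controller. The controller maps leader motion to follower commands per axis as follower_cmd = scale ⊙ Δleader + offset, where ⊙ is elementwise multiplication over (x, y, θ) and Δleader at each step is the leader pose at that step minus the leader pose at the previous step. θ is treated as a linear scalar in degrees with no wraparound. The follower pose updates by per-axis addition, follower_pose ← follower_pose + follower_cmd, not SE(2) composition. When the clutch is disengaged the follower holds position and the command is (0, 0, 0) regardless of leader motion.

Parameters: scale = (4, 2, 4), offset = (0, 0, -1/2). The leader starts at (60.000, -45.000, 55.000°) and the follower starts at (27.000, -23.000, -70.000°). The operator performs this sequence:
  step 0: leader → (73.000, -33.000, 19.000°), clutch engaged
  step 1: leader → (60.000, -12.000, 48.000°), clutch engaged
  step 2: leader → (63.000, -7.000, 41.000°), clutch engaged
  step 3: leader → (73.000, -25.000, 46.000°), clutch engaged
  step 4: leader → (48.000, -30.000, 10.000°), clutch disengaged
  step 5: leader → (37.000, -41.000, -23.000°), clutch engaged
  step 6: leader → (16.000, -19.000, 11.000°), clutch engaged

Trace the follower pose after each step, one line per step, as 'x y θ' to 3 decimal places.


79.000 1.000 -214.500
27.000 43.000 -99.000
39.000 53.000 -127.500
79.000 17.000 -108.000
79.000 17.000 -108.000
35.000 -5.000 -240.500
-49.000 39.000 -105.000

step 0: Δleader=(13.000, 12.000, -36.000°), engaged; cmd=(52.000, 24.000, -144.500°) → follower=(79.000, 1.000, -214.500°)
step 1: Δleader=(-13.000, 21.000, 29.000°), engaged; cmd=(-52.000, 42.000, 115.500°) → follower=(27.000, 43.000, -99.000°)
step 2: Δleader=(3.000, 5.000, -7.000°), engaged; cmd=(12.000, 10.000, -28.500°) → follower=(39.000, 53.000, -127.500°)
step 3: Δleader=(10.000, -18.000, 5.000°), engaged; cmd=(40.000, -36.000, 19.500°) → follower=(79.000, 17.000, -108.000°)
step 4: Δleader=(-25.000, -5.000, -36.000°), disengaged; cmd=(0,0,0) → follower holds at (79.000, 17.000, -108.000°)
step 5: Δleader=(-11.000, -11.000, -33.000°), engaged; cmd=(-44.000, -22.000, -132.500°) → follower=(35.000, -5.000, -240.500°)
step 6: Δleader=(-21.000, 22.000, 34.000°), engaged; cmd=(-84.000, 44.000, 135.500°) → follower=(-49.000, 39.000, -105.000°)


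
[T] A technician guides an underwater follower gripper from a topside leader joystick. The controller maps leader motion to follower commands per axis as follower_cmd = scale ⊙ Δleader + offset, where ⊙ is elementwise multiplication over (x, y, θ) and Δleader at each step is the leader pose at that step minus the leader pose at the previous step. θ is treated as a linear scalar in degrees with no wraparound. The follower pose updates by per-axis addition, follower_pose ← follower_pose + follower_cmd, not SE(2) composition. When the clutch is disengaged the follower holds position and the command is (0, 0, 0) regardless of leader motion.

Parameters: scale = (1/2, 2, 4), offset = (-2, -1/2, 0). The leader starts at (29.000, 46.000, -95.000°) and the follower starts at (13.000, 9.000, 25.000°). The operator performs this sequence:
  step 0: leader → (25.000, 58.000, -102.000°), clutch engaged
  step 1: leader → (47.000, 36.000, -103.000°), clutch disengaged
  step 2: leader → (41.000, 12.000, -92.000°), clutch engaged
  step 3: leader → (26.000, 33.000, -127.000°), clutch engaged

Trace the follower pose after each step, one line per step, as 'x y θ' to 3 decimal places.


9.000 32.500 -3.000
9.000 32.500 -3.000
4.000 -16.000 41.000
-5.500 25.500 -99.000

step 0: Δleader=(-4.000, 12.000, -7.000°), engaged; cmd=(-4.000, 23.500, -28.000°) → follower=(9.000, 32.500, -3.000°)
step 1: Δleader=(22.000, -22.000, -1.000°), disengaged; cmd=(0,0,0) → follower holds at (9.000, 32.500, -3.000°)
step 2: Δleader=(-6.000, -24.000, 11.000°), engaged; cmd=(-5.000, -48.500, 44.000°) → follower=(4.000, -16.000, 41.000°)
step 3: Δleader=(-15.000, 21.000, -35.000°), engaged; cmd=(-9.500, 41.500, -140.000°) → follower=(-5.500, 25.500, -99.000°)


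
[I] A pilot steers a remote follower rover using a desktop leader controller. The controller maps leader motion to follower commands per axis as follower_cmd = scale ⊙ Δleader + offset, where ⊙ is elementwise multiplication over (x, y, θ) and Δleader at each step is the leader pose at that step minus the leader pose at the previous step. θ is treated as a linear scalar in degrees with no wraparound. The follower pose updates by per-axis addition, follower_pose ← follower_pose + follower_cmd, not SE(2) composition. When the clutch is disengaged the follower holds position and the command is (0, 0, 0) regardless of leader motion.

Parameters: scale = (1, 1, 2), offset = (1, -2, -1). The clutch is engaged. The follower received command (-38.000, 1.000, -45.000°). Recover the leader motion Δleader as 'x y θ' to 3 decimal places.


-39.000 3.000 -22.000

axis x: (-38.000 − 1) / (1) = -39.000
axis y: (1.000 − -2) / (1) = 3.000
axis θ: (-45.000 − -1) / (2) = -22.000


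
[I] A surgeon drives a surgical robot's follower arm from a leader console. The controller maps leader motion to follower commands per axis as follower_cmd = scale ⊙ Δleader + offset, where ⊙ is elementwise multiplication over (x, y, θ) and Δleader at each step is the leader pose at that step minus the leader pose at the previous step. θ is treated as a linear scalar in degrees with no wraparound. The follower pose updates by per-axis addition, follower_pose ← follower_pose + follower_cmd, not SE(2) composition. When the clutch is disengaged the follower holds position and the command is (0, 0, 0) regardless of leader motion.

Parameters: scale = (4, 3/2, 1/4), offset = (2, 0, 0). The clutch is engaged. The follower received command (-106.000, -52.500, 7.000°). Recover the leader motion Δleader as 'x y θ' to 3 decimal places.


axis x: (-106.000 − 2) / (4) = -27.000
axis y: (-52.500 − 0) / (3/2) = -35.000
axis θ: (7.000 − 0) / (1/4) = 28.000

-27.000 -35.000 28.000


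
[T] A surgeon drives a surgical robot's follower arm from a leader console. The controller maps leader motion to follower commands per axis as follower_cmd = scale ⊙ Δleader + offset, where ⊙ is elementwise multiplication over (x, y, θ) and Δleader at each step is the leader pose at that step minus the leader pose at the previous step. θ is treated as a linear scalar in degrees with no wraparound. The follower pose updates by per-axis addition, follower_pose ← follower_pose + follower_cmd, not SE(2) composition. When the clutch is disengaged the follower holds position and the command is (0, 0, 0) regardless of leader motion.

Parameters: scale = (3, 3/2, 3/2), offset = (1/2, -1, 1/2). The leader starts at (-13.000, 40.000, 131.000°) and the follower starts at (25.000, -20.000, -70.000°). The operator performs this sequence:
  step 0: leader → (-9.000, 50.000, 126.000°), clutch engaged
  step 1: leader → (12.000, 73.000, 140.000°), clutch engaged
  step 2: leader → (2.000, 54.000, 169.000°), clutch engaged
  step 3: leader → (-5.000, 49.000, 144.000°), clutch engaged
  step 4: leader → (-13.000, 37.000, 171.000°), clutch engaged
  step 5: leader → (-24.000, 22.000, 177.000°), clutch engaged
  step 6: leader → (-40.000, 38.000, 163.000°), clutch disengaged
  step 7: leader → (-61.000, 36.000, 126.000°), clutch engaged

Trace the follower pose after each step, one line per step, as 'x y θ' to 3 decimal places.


37.500 -6.000 -77.000
101.000 27.500 -55.500
71.500 -2.000 -11.500
51.000 -10.500 -48.500
27.500 -29.500 -7.500
-5.000 -53.000 2.000
-5.000 -53.000 2.000
-67.500 -57.000 -53.000

step 0: Δleader=(4.000, 10.000, -5.000°), engaged; cmd=(12.500, 14.000, -7.000°) → follower=(37.500, -6.000, -77.000°)
step 1: Δleader=(21.000, 23.000, 14.000°), engaged; cmd=(63.500, 33.500, 21.500°) → follower=(101.000, 27.500, -55.500°)
step 2: Δleader=(-10.000, -19.000, 29.000°), engaged; cmd=(-29.500, -29.500, 44.000°) → follower=(71.500, -2.000, -11.500°)
step 3: Δleader=(-7.000, -5.000, -25.000°), engaged; cmd=(-20.500, -8.500, -37.000°) → follower=(51.000, -10.500, -48.500°)
step 4: Δleader=(-8.000, -12.000, 27.000°), engaged; cmd=(-23.500, -19.000, 41.000°) → follower=(27.500, -29.500, -7.500°)
step 5: Δleader=(-11.000, -15.000, 6.000°), engaged; cmd=(-32.500, -23.500, 9.500°) → follower=(-5.000, -53.000, 2.000°)
step 6: Δleader=(-16.000, 16.000, -14.000°), disengaged; cmd=(0,0,0) → follower holds at (-5.000, -53.000, 2.000°)
step 7: Δleader=(-21.000, -2.000, -37.000°), engaged; cmd=(-62.500, -4.000, -55.000°) → follower=(-67.500, -57.000, -53.000°)


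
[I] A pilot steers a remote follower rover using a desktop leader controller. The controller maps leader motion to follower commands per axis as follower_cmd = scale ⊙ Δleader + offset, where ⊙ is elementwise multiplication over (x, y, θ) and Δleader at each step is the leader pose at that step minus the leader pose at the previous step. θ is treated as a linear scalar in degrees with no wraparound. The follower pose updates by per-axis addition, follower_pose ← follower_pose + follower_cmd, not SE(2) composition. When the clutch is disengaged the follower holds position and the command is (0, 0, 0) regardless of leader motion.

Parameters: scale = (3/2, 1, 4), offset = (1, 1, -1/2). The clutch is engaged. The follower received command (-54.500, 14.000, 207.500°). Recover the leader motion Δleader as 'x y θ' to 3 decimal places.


axis x: (-54.500 − 1) / (3/2) = -37.000
axis y: (14.000 − 1) / (1) = 13.000
axis θ: (207.500 − -1/2) / (4) = 52.000

-37.000 13.000 52.000


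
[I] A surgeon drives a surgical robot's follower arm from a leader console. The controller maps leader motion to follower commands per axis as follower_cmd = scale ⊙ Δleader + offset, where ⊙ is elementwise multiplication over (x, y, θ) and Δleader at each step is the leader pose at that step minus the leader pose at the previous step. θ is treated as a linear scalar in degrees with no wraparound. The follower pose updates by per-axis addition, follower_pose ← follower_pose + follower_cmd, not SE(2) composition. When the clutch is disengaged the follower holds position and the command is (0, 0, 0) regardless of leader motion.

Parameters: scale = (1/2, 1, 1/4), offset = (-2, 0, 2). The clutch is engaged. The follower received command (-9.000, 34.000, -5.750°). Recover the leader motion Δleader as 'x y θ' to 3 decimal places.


-14.000 34.000 -31.000

axis x: (-9.000 − -2) / (1/2) = -14.000
axis y: (34.000 − 0) / (1) = 34.000
axis θ: (-5.750 − 2) / (1/4) = -31.000


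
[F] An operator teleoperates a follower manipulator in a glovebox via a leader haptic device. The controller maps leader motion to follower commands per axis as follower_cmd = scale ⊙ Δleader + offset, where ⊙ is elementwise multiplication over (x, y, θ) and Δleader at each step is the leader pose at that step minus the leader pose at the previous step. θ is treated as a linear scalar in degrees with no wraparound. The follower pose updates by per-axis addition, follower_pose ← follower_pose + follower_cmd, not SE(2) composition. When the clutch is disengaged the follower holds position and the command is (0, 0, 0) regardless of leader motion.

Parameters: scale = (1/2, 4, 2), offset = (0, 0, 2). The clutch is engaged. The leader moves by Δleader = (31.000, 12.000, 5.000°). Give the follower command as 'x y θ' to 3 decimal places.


15.500 48.000 12.000

axis x: 1/2·31.000 + 0 = 15.500
axis y: 4·12.000 + 0 = 48.000
axis θ: 2·5.000 + 2 = 12.000


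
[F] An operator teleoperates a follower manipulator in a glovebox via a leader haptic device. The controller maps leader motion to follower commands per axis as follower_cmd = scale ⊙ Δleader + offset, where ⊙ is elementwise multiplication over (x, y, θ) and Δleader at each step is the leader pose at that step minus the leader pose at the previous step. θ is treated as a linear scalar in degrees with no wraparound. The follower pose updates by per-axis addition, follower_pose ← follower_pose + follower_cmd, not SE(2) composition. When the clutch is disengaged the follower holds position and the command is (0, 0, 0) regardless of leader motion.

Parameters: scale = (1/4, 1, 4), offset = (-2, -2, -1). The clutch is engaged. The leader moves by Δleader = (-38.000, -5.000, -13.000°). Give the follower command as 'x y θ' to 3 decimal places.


-11.500 -7.000 -53.000

axis x: 1/4·-38.000 + -2 = -11.500
axis y: 1·-5.000 + -2 = -7.000
axis θ: 4·-13.000 + -1 = -53.000


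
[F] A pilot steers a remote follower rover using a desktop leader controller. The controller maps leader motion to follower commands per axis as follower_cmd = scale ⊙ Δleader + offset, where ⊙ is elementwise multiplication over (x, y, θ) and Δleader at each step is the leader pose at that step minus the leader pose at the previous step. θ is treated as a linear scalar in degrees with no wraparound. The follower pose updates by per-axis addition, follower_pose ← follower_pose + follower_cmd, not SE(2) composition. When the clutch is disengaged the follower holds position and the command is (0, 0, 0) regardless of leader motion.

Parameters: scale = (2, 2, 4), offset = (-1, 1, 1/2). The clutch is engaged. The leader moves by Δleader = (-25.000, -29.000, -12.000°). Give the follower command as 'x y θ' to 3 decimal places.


-51.000 -57.000 -47.500

axis x: 2·-25.000 + -1 = -51.000
axis y: 2·-29.000 + 1 = -57.000
axis θ: 4·-12.000 + 1/2 = -47.500


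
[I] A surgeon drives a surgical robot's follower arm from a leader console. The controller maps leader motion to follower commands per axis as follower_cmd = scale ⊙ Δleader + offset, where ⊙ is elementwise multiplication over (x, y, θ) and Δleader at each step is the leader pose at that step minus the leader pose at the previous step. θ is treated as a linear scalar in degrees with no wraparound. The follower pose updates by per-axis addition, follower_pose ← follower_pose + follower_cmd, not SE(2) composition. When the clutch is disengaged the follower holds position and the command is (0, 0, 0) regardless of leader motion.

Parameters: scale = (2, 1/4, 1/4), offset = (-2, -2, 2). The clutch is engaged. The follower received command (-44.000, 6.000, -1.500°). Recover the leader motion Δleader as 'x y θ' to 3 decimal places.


-21.000 32.000 -14.000

axis x: (-44.000 − -2) / (2) = -21.000
axis y: (6.000 − -2) / (1/4) = 32.000
axis θ: (-1.500 − 2) / (1/4) = -14.000


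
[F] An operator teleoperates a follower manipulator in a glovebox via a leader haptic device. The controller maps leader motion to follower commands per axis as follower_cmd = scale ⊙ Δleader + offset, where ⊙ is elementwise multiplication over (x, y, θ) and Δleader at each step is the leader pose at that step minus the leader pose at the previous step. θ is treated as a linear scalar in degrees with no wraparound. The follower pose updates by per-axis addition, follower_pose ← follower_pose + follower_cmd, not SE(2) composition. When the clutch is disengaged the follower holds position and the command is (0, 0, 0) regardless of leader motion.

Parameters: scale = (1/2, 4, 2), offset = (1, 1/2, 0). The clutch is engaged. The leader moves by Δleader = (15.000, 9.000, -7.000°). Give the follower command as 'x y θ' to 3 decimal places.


8.500 36.500 -14.000

axis x: 1/2·15.000 + 1 = 8.500
axis y: 4·9.000 + 1/2 = 36.500
axis θ: 2·-7.000 + 0 = -14.000


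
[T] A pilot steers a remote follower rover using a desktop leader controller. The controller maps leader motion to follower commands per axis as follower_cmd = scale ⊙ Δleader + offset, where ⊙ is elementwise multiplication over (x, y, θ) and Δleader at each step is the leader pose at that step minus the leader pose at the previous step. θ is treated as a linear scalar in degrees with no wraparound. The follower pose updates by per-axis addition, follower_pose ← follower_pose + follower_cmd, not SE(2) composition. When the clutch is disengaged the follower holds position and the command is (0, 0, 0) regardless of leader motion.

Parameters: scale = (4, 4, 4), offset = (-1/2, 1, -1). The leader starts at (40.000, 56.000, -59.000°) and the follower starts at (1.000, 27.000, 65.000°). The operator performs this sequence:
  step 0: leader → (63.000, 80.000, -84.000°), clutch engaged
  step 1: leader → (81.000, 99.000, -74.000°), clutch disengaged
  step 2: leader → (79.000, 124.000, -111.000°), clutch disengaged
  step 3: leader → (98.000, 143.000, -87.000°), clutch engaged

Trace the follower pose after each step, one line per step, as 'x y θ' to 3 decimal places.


92.500 124.000 -36.000
92.500 124.000 -36.000
92.500 124.000 -36.000
168.000 201.000 59.000

step 0: Δleader=(23.000, 24.000, -25.000°), engaged; cmd=(91.500, 97.000, -101.000°) → follower=(92.500, 124.000, -36.000°)
step 1: Δleader=(18.000, 19.000, 10.000°), disengaged; cmd=(0,0,0) → follower holds at (92.500, 124.000, -36.000°)
step 2: Δleader=(-2.000, 25.000, -37.000°), disengaged; cmd=(0,0,0) → follower holds at (92.500, 124.000, -36.000°)
step 3: Δleader=(19.000, 19.000, 24.000°), engaged; cmd=(75.500, 77.000, 95.000°) → follower=(168.000, 201.000, 59.000°)


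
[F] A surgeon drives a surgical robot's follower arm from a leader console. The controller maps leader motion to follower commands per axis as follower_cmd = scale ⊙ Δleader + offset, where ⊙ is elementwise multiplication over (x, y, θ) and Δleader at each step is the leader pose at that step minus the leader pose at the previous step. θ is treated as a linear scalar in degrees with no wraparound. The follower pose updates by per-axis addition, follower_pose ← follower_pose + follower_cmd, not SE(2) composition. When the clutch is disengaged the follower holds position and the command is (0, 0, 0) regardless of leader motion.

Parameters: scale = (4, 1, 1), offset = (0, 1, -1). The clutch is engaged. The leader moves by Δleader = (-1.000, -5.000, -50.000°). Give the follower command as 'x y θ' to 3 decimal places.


axis x: 4·-1.000 + 0 = -4.000
axis y: 1·-5.000 + 1 = -4.000
axis θ: 1·-50.000 + -1 = -51.000

-4.000 -4.000 -51.000


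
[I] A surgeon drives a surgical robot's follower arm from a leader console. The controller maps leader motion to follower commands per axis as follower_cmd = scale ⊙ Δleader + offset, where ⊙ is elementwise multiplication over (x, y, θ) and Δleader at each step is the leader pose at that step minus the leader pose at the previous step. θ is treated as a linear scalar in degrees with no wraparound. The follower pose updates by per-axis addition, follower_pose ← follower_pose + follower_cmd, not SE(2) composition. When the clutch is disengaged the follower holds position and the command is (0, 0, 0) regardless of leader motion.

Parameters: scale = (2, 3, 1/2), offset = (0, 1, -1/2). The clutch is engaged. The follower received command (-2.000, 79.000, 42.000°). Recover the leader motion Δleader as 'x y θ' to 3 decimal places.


axis x: (-2.000 − 0) / (2) = -1.000
axis y: (79.000 − 1) / (3) = 26.000
axis θ: (42.000 − -1/2) / (1/2) = 85.000

-1.000 26.000 85.000


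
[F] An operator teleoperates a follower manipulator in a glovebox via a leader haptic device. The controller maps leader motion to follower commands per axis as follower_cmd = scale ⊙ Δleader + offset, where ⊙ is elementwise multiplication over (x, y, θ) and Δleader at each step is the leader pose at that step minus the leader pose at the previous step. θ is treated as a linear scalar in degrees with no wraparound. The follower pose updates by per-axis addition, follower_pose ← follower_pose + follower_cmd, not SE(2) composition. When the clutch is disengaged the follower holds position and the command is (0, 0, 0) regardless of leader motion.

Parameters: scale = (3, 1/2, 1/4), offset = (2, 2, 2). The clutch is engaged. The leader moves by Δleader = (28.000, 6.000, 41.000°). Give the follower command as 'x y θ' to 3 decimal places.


axis x: 3·28.000 + 2 = 86.000
axis y: 1/2·6.000 + 2 = 5.000
axis θ: 1/4·41.000 + 2 = 12.250

86.000 5.000 12.250


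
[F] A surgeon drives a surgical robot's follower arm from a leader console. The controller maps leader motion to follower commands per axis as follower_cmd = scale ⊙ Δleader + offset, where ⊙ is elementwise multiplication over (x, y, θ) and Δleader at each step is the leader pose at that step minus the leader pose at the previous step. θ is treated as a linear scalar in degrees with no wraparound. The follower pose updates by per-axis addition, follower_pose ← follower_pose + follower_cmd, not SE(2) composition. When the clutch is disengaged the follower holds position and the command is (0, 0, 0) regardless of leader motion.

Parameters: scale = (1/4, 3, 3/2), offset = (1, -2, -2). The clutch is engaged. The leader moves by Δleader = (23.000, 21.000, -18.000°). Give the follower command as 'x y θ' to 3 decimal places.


axis x: 1/4·23.000 + 1 = 6.750
axis y: 3·21.000 + -2 = 61.000
axis θ: 3/2·-18.000 + -2 = -29.000

6.750 61.000 -29.000


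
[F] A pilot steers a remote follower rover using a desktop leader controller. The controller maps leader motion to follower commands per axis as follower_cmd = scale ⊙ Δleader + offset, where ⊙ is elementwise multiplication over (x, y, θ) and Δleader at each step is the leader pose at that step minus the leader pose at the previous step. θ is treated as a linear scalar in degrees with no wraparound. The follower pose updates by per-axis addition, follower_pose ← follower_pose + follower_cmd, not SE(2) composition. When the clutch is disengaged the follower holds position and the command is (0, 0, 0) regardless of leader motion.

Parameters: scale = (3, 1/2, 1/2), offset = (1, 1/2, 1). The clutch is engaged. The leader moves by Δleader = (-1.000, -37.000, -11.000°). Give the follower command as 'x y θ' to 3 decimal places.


axis x: 3·-1.000 + 1 = -2.000
axis y: 1/2·-37.000 + 1/2 = -18.000
axis θ: 1/2·-11.000 + 1 = -4.500

-2.000 -18.000 -4.500


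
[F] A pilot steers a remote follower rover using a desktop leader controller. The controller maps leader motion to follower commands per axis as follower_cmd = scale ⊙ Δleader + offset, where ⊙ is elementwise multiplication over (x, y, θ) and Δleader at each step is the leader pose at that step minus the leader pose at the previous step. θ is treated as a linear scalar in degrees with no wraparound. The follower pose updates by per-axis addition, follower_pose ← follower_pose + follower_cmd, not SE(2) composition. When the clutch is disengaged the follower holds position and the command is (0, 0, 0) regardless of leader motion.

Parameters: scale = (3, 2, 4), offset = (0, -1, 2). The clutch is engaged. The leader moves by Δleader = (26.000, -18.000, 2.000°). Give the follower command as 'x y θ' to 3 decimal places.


axis x: 3·26.000 + 0 = 78.000
axis y: 2·-18.000 + -1 = -37.000
axis θ: 4·2.000 + 2 = 10.000

78.000 -37.000 10.000


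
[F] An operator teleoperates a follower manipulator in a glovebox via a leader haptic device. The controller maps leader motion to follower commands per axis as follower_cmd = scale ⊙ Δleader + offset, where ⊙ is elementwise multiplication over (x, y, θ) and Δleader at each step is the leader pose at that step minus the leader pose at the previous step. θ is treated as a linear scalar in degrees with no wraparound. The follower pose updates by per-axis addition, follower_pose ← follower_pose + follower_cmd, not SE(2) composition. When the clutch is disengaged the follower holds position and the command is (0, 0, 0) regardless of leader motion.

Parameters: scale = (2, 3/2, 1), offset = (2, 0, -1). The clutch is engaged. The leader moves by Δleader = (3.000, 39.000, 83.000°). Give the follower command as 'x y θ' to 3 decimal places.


axis x: 2·3.000 + 2 = 8.000
axis y: 3/2·39.000 + 0 = 58.500
axis θ: 1·83.000 + -1 = 82.000

8.000 58.500 82.000


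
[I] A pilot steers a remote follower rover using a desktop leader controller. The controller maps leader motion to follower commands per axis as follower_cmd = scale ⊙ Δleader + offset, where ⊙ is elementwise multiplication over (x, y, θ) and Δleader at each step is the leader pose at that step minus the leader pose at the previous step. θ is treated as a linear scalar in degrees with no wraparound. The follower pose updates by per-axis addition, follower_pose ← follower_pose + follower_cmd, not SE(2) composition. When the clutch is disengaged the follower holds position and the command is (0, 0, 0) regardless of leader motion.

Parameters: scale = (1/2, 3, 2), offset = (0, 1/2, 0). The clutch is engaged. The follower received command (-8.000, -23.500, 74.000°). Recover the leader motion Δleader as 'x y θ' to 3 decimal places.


-16.000 -8.000 37.000

axis x: (-8.000 − 0) / (1/2) = -16.000
axis y: (-23.500 − 1/2) / (3) = -8.000
axis θ: (74.000 − 0) / (2) = 37.000


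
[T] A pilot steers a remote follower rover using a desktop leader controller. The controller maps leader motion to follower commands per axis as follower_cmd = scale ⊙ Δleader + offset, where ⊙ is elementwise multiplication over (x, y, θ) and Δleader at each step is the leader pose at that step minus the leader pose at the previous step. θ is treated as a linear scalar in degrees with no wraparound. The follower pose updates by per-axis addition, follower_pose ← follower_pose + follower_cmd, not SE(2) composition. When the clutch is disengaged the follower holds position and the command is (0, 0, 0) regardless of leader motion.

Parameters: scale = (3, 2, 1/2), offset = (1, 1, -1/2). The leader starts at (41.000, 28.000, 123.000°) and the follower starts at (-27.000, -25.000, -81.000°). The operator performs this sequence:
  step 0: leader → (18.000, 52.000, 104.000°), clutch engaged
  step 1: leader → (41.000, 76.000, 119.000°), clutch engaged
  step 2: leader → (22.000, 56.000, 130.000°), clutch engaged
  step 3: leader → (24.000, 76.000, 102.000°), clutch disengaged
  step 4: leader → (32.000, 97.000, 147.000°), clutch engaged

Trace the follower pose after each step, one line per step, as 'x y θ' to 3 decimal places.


-95.000 24.000 -91.000
-25.000 73.000 -84.000
-81.000 34.000 -79.000
-81.000 34.000 -79.000
-56.000 77.000 -57.000

step 0: Δleader=(-23.000, 24.000, -19.000°), engaged; cmd=(-68.000, 49.000, -10.000°) → follower=(-95.000, 24.000, -91.000°)
step 1: Δleader=(23.000, 24.000, 15.000°), engaged; cmd=(70.000, 49.000, 7.000°) → follower=(-25.000, 73.000, -84.000°)
step 2: Δleader=(-19.000, -20.000, 11.000°), engaged; cmd=(-56.000, -39.000, 5.000°) → follower=(-81.000, 34.000, -79.000°)
step 3: Δleader=(2.000, 20.000, -28.000°), disengaged; cmd=(0,0,0) → follower holds at (-81.000, 34.000, -79.000°)
step 4: Δleader=(8.000, 21.000, 45.000°), engaged; cmd=(25.000, 43.000, 22.000°) → follower=(-56.000, 77.000, -57.000°)


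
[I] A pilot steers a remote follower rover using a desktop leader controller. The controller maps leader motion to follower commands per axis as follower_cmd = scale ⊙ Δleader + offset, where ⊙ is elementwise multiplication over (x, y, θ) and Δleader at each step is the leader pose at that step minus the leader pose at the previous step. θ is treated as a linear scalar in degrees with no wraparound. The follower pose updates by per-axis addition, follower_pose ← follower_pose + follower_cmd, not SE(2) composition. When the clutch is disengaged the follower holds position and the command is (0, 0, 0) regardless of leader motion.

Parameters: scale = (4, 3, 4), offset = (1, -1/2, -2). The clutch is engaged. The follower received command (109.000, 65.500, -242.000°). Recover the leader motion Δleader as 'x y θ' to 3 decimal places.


axis x: (109.000 − 1) / (4) = 27.000
axis y: (65.500 − -1/2) / (3) = 22.000
axis θ: (-242.000 − -2) / (4) = -60.000

27.000 22.000 -60.000


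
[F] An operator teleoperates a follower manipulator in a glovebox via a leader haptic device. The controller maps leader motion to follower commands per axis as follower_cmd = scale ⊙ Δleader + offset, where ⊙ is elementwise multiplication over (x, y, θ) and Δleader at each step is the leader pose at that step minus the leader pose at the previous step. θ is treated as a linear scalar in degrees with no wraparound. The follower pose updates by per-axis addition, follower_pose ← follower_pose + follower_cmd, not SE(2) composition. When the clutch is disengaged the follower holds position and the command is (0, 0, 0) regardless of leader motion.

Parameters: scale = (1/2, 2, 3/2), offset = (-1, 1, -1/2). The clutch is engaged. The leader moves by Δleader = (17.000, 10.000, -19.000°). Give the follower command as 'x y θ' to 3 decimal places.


7.500 21.000 -29.000

axis x: 1/2·17.000 + -1 = 7.500
axis y: 2·10.000 + 1 = 21.000
axis θ: 3/2·-19.000 + -1/2 = -29.000


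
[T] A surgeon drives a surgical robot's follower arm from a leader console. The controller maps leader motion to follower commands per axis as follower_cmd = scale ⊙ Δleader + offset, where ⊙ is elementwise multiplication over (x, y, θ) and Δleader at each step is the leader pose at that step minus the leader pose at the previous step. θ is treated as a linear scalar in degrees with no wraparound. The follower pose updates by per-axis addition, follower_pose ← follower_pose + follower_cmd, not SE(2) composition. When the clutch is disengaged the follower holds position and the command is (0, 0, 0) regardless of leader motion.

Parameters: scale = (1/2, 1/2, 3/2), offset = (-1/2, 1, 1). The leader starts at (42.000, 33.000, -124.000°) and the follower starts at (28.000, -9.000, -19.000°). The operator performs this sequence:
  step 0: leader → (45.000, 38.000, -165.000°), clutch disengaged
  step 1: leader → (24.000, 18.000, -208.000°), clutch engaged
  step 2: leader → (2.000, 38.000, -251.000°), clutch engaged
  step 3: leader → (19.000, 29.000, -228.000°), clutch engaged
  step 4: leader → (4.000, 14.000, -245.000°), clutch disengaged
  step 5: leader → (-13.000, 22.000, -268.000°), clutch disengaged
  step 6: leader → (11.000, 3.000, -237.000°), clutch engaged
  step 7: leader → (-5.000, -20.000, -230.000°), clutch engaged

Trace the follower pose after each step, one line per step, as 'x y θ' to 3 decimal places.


28.000 -9.000 -19.000
17.000 -18.000 -82.500
5.500 -7.000 -146.000
13.500 -10.500 -110.500
13.500 -10.500 -110.500
13.500 -10.500 -110.500
25.000 -19.000 -63.000
16.500 -29.500 -51.500

step 0: Δleader=(3.000, 5.000, -41.000°), disengaged; cmd=(0,0,0) → follower holds at (28.000, -9.000, -19.000°)
step 1: Δleader=(-21.000, -20.000, -43.000°), engaged; cmd=(-11.000, -9.000, -63.500°) → follower=(17.000, -18.000, -82.500°)
step 2: Δleader=(-22.000, 20.000, -43.000°), engaged; cmd=(-11.500, 11.000, -63.500°) → follower=(5.500, -7.000, -146.000°)
step 3: Δleader=(17.000, -9.000, 23.000°), engaged; cmd=(8.000, -3.500, 35.500°) → follower=(13.500, -10.500, -110.500°)
step 4: Δleader=(-15.000, -15.000, -17.000°), disengaged; cmd=(0,0,0) → follower holds at (13.500, -10.500, -110.500°)
step 5: Δleader=(-17.000, 8.000, -23.000°), disengaged; cmd=(0,0,0) → follower holds at (13.500, -10.500, -110.500°)
step 6: Δleader=(24.000, -19.000, 31.000°), engaged; cmd=(11.500, -8.500, 47.500°) → follower=(25.000, -19.000, -63.000°)
step 7: Δleader=(-16.000, -23.000, 7.000°), engaged; cmd=(-8.500, -10.500, 11.500°) → follower=(16.500, -29.500, -51.500°)


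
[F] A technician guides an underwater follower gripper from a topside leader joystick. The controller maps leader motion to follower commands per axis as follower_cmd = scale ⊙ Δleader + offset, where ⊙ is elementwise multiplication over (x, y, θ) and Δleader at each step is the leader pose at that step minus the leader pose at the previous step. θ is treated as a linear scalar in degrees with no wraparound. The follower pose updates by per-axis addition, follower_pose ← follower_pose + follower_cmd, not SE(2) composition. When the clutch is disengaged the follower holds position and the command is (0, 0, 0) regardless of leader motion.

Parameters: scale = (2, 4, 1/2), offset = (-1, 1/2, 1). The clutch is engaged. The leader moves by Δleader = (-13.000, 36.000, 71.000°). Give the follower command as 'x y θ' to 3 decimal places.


-27.000 144.500 36.500

axis x: 2·-13.000 + -1 = -27.000
axis y: 4·36.000 + 1/2 = 144.500
axis θ: 1/2·71.000 + 1 = 36.500


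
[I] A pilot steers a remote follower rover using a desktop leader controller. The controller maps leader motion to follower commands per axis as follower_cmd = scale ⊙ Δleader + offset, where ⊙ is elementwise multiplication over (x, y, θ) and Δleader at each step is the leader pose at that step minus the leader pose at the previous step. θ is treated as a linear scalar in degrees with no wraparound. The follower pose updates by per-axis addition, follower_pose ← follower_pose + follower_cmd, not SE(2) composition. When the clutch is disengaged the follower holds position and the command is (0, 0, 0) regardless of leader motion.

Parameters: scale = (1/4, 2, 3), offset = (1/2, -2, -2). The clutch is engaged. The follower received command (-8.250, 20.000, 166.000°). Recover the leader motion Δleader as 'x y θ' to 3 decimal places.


-35.000 11.000 56.000

axis x: (-8.250 − 1/2) / (1/4) = -35.000
axis y: (20.000 − -2) / (2) = 11.000
axis θ: (166.000 − -2) / (3) = 56.000


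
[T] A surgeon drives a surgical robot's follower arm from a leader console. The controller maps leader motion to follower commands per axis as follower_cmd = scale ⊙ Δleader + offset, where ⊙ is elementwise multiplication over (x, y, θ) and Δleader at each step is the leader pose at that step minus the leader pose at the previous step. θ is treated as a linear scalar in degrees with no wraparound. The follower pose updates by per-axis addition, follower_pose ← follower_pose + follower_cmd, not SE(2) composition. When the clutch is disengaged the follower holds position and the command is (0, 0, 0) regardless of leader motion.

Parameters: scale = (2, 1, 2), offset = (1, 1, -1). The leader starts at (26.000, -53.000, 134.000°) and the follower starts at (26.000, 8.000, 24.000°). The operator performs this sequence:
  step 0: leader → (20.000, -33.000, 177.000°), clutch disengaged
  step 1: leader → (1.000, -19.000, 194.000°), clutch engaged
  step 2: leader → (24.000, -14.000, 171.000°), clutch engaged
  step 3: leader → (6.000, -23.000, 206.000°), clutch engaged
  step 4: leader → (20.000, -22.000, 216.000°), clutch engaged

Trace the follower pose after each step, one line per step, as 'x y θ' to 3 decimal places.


26.000 8.000 24.000
-11.000 23.000 57.000
36.000 29.000 10.000
1.000 21.000 79.000
30.000 23.000 98.000

step 0: Δleader=(-6.000, 20.000, 43.000°), disengaged; cmd=(0,0,0) → follower holds at (26.000, 8.000, 24.000°)
step 1: Δleader=(-19.000, 14.000, 17.000°), engaged; cmd=(-37.000, 15.000, 33.000°) → follower=(-11.000, 23.000, 57.000°)
step 2: Δleader=(23.000, 5.000, -23.000°), engaged; cmd=(47.000, 6.000, -47.000°) → follower=(36.000, 29.000, 10.000°)
step 3: Δleader=(-18.000, -9.000, 35.000°), engaged; cmd=(-35.000, -8.000, 69.000°) → follower=(1.000, 21.000, 79.000°)
step 4: Δleader=(14.000, 1.000, 10.000°), engaged; cmd=(29.000, 2.000, 19.000°) → follower=(30.000, 23.000, 98.000°)


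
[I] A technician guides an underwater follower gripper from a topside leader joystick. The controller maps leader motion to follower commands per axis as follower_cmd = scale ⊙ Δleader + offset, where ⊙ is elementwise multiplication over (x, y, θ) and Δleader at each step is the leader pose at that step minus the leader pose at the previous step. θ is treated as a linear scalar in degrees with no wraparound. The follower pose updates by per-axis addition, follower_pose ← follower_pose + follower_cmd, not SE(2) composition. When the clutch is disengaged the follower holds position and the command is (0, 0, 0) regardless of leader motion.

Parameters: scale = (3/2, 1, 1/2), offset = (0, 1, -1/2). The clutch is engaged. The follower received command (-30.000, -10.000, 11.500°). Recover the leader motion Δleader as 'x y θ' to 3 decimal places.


-20.000 -11.000 24.000

axis x: (-30.000 − 0) / (3/2) = -20.000
axis y: (-10.000 − 1) / (1) = -11.000
axis θ: (11.500 − -1/2) / (1/2) = 24.000
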